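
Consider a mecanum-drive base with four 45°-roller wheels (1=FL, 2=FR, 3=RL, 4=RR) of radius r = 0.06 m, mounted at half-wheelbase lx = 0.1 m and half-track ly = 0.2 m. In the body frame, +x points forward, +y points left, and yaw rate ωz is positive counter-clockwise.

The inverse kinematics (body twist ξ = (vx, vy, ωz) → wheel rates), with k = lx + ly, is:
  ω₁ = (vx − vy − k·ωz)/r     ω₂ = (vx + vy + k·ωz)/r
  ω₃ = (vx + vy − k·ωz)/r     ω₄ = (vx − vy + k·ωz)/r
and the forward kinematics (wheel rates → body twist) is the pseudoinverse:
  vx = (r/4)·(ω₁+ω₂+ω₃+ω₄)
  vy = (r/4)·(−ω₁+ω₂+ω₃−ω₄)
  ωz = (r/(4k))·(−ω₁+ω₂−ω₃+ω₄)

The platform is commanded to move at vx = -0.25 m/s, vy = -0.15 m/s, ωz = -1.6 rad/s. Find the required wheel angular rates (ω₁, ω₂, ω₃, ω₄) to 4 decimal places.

(6.3333, -14.6667, 1.3333, -9.6667)

k = lx + ly = 0.1 + 0.2 = 0.3000;  k·ωz = 0.3000·-1.6 = -0.4800
ω₁ (FL) = (vx − vy − k·ωz)/r = 0.3800/0.06 = 6.3333
ω₂ (FR) = (vx + vy + k·ωz)/r = -0.8800/0.06 = -14.6667
ω₃ (RL) = (vx + vy − k·ωz)/r = 0.0800/0.06 = 1.3333
ω₄ (RR) = (vx − vy + k·ωz)/r = -0.5800/0.06 = -9.6667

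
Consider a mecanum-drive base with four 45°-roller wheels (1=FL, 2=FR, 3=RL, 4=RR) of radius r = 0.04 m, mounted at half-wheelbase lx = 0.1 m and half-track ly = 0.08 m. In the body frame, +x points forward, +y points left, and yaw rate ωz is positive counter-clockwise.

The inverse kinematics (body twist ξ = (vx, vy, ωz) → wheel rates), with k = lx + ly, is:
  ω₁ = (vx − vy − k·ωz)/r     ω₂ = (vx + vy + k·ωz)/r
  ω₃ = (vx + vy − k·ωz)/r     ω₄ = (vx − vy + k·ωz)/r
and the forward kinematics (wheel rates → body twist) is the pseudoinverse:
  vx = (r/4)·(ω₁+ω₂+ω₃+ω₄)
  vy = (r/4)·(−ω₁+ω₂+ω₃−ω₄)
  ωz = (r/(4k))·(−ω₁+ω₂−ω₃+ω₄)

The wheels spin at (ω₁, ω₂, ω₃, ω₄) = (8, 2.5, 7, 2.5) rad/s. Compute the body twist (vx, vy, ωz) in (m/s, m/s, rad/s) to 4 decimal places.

(0.2000, -0.0100, -0.5556)

k = lx + ly = 0.1 + 0.08 = 0.1800
ω₁+ω₂+ω₃+ω₄ = 20.0000  →  vx = (0.04/4)·20.0000 = 0.2000
−ω₁+ω₂+ω₃−ω₄ = -1.0000  →  vy = (0.04/4)·-1.0000 = -0.0100
−ω₁+ω₂−ω₃+ω₄ = -10.0000  →  ωz = (0.04/0.7200)·-10.0000 = -0.5556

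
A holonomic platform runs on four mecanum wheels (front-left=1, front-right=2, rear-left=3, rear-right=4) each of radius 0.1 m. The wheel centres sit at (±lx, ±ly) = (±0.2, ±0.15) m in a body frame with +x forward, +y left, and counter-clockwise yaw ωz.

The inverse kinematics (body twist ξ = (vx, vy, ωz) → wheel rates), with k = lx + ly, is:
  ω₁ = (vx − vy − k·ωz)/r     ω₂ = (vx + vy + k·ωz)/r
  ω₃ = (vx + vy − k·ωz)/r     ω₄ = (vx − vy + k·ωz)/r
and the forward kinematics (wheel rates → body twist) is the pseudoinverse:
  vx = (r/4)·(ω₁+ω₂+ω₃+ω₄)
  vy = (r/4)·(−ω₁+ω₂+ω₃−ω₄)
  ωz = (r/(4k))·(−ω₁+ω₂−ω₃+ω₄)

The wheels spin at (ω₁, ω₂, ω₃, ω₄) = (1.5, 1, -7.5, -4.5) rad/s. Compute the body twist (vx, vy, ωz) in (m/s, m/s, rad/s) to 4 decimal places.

(-0.2375, -0.0875, 0.1786)

k = lx + ly = 0.2 + 0.15 = 0.3500
ω₁+ω₂+ω₃+ω₄ = -9.5000  →  vx = (0.1/4)·-9.5000 = -0.2375
−ω₁+ω₂+ω₃−ω₄ = -3.5000  →  vy = (0.1/4)·-3.5000 = -0.0875
−ω₁+ω₂−ω₃+ω₄ = 2.5000  →  ωz = (0.1/1.4000)·2.5000 = 0.1786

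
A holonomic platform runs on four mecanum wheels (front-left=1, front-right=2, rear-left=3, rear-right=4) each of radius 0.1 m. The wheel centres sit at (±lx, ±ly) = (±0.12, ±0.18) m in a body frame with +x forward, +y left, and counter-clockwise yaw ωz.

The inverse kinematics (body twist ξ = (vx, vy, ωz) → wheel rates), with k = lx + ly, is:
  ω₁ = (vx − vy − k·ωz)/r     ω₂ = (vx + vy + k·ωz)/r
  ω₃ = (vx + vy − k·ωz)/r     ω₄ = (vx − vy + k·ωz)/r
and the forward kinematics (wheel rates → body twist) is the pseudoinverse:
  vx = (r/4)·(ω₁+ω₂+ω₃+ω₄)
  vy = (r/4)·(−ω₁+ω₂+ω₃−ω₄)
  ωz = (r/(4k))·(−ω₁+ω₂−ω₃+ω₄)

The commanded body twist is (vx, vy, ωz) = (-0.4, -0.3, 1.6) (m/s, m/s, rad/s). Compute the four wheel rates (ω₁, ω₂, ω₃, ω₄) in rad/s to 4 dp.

k = lx + ly = 0.12 + 0.18 = 0.3000;  k·ωz = 0.3000·1.6 = 0.4800
ω₁ (FL) = (vx − vy − k·ωz)/r = -0.5800/0.1 = -5.8000
ω₂ (FR) = (vx + vy + k·ωz)/r = -0.2200/0.1 = -2.2000
ω₃ (RL) = (vx + vy − k·ωz)/r = -1.1800/0.1 = -11.8000
ω₄ (RR) = (vx − vy + k·ωz)/r = 0.3800/0.1 = 3.8000

(-5.8000, -2.2000, -11.8000, 3.8000)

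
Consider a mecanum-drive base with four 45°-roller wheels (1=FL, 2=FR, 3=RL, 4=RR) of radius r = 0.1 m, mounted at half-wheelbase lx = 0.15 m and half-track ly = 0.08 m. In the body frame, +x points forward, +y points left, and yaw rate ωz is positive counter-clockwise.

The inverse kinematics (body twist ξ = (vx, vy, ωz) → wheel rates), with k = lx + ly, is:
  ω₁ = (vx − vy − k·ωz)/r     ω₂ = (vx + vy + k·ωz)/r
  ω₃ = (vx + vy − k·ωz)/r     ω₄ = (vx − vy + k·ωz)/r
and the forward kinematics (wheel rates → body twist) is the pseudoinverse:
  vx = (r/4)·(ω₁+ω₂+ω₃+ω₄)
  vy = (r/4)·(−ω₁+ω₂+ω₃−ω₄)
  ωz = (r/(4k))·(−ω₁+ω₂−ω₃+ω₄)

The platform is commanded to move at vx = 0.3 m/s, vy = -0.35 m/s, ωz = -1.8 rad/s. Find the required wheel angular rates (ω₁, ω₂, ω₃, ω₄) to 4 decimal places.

k = lx + ly = 0.15 + 0.08 = 0.2300;  k·ωz = 0.2300·-1.8 = -0.4140
ω₁ (FL) = (vx − vy − k·ωz)/r = 1.0640/0.1 = 10.6400
ω₂ (FR) = (vx + vy + k·ωz)/r = -0.4640/0.1 = -4.6400
ω₃ (RL) = (vx + vy − k·ωz)/r = 0.3640/0.1 = 3.6400
ω₄ (RR) = (vx − vy + k·ωz)/r = 0.2360/0.1 = 2.3600

(10.6400, -4.6400, 3.6400, 2.3600)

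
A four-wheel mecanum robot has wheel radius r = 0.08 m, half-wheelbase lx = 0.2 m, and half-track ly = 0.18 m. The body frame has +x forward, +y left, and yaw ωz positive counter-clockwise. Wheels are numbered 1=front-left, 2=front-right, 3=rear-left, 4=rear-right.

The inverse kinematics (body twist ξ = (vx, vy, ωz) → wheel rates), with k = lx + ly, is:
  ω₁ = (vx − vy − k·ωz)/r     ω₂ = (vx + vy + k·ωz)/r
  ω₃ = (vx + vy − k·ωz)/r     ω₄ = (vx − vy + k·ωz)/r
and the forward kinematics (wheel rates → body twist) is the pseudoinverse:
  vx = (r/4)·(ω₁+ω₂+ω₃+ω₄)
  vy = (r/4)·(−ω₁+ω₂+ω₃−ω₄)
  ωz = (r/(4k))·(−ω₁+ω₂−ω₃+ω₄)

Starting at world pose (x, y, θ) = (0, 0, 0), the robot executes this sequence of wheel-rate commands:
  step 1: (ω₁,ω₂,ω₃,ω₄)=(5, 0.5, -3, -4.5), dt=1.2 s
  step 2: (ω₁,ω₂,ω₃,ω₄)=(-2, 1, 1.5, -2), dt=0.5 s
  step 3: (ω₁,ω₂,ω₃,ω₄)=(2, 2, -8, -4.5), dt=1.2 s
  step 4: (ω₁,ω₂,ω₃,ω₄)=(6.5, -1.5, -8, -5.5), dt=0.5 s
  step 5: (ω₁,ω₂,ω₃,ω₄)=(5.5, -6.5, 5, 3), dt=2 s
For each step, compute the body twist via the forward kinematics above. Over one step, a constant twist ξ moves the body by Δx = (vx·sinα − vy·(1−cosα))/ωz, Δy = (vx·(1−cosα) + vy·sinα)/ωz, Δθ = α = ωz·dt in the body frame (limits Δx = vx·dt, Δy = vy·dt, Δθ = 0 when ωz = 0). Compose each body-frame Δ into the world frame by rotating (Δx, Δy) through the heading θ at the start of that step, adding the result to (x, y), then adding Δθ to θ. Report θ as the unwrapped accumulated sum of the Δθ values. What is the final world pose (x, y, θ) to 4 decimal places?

(-0.5668, -0.5032, -1.7895)

step 1: ξ=(vx,vy,ωz)=(-0.0400, -0.0600, -0.3158), dt=1.2 → body Δ=(-0.0603, -0.0613, -0.3789) → world pose (-0.0603, -0.0613, -0.3789)
step 2: ξ=(vx,vy,ωz)=(-0.0300, 0.1300, -0.0263), dt=0.5 → body Δ=(-0.0146, 0.0651, -0.0132) → world pose (-0.0498, 0.0046, -0.3921)
step 3: ξ=(vx,vy,ωz)=(-0.1700, -0.0700, 0.1842), dt=1.2 → body Δ=(-0.1931, -0.1058, 0.2211) → world pose (-0.2687, -0.0194, -0.1711)
step 4: ξ=(vx,vy,ωz)=(-0.1700, -0.2100, -0.2895), dt=0.5 → body Δ=(-0.0923, -0.0985, -0.1447) → world pose (-0.3764, -0.1007, -0.3158)
step 5: ξ=(vx,vy,ωz)=(0.1400, -0.2000, -0.7368), dt=2.0 → body Δ=(-0.0560, -0.4417, -1.4737) → world pose (-0.5668, -0.5032, -1.7895)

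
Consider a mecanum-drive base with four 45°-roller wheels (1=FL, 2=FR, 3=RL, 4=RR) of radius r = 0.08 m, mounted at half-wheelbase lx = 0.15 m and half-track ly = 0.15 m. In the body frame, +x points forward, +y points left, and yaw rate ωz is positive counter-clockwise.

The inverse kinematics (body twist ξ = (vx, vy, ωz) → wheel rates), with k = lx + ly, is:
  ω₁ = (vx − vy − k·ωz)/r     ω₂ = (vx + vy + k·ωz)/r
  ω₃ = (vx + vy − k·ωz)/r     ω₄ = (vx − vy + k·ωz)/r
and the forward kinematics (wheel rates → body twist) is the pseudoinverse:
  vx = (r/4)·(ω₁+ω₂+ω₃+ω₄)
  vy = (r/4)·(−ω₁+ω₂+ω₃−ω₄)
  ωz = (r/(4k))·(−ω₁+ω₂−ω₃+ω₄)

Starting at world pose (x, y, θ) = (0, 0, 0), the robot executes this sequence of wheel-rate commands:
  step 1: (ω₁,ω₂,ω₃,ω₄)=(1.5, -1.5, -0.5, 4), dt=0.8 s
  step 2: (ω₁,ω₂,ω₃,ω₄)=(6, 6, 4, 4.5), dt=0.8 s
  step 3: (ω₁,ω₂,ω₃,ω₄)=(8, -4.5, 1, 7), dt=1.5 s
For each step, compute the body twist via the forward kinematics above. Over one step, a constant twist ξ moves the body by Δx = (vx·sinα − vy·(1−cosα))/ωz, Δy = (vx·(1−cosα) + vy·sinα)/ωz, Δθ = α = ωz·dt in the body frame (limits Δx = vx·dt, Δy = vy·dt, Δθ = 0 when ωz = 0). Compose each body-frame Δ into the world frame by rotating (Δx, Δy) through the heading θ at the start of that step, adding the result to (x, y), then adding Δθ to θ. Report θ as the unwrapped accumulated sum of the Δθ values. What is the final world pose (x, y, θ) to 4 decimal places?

step 1: ξ=(vx,vy,ωz)=(0.0700, -0.1500, 0.1000), dt=0.8 → body Δ=(0.0607, -0.1176, 0.0800) → world pose (0.0607, -0.1176, 0.0800)
step 2: ξ=(vx,vy,ωz)=(0.4100, -0.0100, 0.0333), dt=0.8 → body Δ=(0.3281, -0.0036, 0.0267) → world pose (0.3880, -0.0950, 0.1067)
step 3: ξ=(vx,vy,ωz)=(0.2300, -0.3700, -0.4333), dt=1.5 → body Δ=(0.1471, -0.6250, -0.6500) → world pose (0.6008, -0.7008, -0.5433)

(0.6008, -0.7008, -0.5433)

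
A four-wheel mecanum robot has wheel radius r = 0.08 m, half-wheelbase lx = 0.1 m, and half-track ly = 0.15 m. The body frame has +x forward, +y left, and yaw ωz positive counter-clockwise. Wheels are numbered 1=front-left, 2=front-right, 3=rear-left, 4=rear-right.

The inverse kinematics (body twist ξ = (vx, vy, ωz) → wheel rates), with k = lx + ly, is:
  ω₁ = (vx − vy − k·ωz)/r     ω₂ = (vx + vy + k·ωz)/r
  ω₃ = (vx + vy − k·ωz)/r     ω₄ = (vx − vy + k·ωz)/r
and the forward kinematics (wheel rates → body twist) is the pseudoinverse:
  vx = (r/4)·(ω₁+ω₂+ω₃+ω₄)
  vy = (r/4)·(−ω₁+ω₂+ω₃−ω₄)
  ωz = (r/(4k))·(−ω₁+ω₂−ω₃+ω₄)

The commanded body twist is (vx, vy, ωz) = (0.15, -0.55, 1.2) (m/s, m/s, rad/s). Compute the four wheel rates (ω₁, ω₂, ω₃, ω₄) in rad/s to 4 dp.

k = lx + ly = 0.1 + 0.15 = 0.2500;  k·ωz = 0.2500·1.2 = 0.3000
ω₁ (FL) = (vx − vy − k·ωz)/r = 0.4000/0.08 = 5.0000
ω₂ (FR) = (vx + vy + k·ωz)/r = -0.1000/0.08 = -1.2500
ω₃ (RL) = (vx + vy − k·ωz)/r = -0.7000/0.08 = -8.7500
ω₄ (RR) = (vx − vy + k·ωz)/r = 1.0000/0.08 = 12.5000

(5.0000, -1.2500, -8.7500, 12.5000)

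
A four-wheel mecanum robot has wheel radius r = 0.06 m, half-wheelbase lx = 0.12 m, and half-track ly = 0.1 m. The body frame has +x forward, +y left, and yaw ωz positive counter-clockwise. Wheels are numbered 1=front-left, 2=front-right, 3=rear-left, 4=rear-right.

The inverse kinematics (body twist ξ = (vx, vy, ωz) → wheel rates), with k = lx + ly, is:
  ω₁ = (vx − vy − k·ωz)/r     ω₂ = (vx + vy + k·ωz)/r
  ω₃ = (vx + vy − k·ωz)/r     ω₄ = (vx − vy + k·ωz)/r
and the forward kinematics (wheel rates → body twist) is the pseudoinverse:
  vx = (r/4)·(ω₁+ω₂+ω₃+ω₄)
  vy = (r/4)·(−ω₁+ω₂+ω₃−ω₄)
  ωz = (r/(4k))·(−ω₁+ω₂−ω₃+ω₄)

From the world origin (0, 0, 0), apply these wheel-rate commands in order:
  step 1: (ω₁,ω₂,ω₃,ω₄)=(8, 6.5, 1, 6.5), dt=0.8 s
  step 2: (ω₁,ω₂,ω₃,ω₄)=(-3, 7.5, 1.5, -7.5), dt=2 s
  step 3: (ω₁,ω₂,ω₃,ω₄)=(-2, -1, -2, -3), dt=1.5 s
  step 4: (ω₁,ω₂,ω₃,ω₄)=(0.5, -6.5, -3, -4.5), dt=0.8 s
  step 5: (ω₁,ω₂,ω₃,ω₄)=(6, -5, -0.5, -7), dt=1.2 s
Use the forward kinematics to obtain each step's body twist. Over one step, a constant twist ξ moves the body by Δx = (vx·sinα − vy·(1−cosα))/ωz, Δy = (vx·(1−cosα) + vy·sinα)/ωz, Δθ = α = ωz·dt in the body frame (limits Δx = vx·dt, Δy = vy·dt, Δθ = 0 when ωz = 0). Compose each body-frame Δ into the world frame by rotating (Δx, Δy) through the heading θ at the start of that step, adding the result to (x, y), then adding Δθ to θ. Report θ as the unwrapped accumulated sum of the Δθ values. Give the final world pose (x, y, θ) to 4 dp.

step 1: ξ=(vx,vy,ωz)=(0.3300, -0.1050, 0.2727), dt=0.8 → body Δ=(0.2710, -0.0546, 0.2182) → world pose (0.2710, -0.0546, 0.2182)
step 2: ξ=(vx,vy,ωz)=(-0.0225, 0.2925, 0.1023), dt=2.0 → body Δ=(-0.1043, 0.5763, 0.2045) → world pose (0.0445, 0.4855, 0.4227)
step 3: ξ=(vx,vy,ωz)=(-0.1200, 0.0300, 0.0000), dt=1.5 → body Δ=(-0.1800, 0.0450, 0.0000) → world pose (-0.1382, 0.4526, 0.4227)
step 4: ξ=(vx,vy,ωz)=(-0.2025, -0.0825, -0.5795), dt=0.8 → body Δ=(-0.1713, -0.0268, -0.4636) → world pose (-0.2834, 0.3580, -0.0409)
step 5: ξ=(vx,vy,ωz)=(-0.0975, -0.0675, -1.1932), dt=1.2 → body Δ=(-0.1297, 0.0144, -1.4318) → world pose (-0.4124, 0.3776, -1.4727)

(-0.4124, 0.3776, -1.4727)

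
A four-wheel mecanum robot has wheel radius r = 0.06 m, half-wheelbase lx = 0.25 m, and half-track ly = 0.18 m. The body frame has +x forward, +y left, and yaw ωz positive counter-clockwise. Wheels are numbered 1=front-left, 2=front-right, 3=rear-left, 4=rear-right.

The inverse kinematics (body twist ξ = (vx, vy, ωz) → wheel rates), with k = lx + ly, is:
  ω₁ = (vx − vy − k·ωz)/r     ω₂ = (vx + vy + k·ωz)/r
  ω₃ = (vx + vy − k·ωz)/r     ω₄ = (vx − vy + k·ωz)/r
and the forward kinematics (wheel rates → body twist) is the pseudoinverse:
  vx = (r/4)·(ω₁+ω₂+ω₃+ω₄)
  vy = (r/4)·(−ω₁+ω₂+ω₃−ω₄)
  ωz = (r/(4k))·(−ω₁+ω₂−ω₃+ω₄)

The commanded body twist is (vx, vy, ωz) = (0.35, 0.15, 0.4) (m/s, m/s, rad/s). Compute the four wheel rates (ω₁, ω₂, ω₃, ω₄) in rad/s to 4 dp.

(0.4667, 11.2000, 5.4667, 6.2000)

k = lx + ly = 0.25 + 0.18 = 0.4300;  k·ωz = 0.4300·0.4 = 0.1720
ω₁ (FL) = (vx − vy − k·ωz)/r = 0.0280/0.06 = 0.4667
ω₂ (FR) = (vx + vy + k·ωz)/r = 0.6720/0.06 = 11.2000
ω₃ (RL) = (vx + vy − k·ωz)/r = 0.3280/0.06 = 5.4667
ω₄ (RR) = (vx − vy + k·ωz)/r = 0.3720/0.06 = 6.2000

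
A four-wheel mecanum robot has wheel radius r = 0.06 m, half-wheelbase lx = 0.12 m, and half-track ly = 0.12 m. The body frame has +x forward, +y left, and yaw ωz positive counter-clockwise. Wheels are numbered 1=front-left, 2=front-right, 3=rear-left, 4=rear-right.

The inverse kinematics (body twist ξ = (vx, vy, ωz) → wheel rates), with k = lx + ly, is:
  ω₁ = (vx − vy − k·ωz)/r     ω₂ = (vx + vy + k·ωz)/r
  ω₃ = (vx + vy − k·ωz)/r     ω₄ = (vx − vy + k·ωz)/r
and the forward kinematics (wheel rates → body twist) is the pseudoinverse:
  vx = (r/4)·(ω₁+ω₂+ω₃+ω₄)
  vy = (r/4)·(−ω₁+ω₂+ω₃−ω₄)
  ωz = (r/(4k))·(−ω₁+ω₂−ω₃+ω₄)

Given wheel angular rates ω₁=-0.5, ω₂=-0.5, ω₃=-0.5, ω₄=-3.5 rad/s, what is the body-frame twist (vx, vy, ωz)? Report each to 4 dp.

k = lx + ly = 0.12 + 0.12 = 0.2400
ω₁+ω₂+ω₃+ω₄ = -5.0000  →  vx = (0.06/4)·-5.0000 = -0.0750
−ω₁+ω₂+ω₃−ω₄ = 3.0000  →  vy = (0.06/4)·3.0000 = 0.0450
−ω₁+ω₂−ω₃+ω₄ = -3.0000  →  ωz = (0.06/0.9600)·-3.0000 = -0.1875

(-0.0750, 0.0450, -0.1875)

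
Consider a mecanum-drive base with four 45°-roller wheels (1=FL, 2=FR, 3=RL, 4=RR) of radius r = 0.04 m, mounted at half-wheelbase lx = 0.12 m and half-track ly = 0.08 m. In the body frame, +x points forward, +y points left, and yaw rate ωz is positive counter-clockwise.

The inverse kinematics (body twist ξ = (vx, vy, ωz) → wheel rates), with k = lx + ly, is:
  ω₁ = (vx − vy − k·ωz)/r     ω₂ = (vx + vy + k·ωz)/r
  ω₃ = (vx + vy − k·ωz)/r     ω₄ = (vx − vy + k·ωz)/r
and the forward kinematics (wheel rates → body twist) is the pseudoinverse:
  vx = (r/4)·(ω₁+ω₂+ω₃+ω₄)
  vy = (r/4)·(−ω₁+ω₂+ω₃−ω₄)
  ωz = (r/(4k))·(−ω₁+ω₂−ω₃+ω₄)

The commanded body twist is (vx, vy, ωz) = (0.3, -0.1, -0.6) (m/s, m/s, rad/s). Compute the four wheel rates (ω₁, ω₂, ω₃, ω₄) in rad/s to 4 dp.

k = lx + ly = 0.12 + 0.08 = 0.2000;  k·ωz = 0.2000·-0.6 = -0.1200
ω₁ (FL) = (vx − vy − k·ωz)/r = 0.5200/0.04 = 13.0000
ω₂ (FR) = (vx + vy + k·ωz)/r = 0.0800/0.04 = 2.0000
ω₃ (RL) = (vx + vy − k·ωz)/r = 0.3200/0.04 = 8.0000
ω₄ (RR) = (vx − vy + k·ωz)/r = 0.2800/0.04 = 7.0000

(13.0000, 2.0000, 8.0000, 7.0000)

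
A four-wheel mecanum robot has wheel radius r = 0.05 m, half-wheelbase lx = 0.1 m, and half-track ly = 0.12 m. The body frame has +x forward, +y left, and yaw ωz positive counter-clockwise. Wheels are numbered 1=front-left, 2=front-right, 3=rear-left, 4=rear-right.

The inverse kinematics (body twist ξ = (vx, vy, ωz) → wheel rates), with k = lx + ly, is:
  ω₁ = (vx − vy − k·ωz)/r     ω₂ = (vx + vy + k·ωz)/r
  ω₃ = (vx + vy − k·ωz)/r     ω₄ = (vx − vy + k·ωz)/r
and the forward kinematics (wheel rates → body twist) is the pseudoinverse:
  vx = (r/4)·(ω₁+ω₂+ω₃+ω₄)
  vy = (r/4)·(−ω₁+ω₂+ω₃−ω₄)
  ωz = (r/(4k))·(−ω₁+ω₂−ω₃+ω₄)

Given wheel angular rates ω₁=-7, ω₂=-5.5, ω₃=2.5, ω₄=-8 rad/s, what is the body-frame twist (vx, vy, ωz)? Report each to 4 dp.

k = lx + ly = 0.1 + 0.12 = 0.2200
ω₁+ω₂+ω₃+ω₄ = -18.0000  →  vx = (0.05/4)·-18.0000 = -0.2250
−ω₁+ω₂+ω₃−ω₄ = 12.0000  →  vy = (0.05/4)·12.0000 = 0.1500
−ω₁+ω₂−ω₃+ω₄ = -9.0000  →  ωz = (0.05/0.8800)·-9.0000 = -0.5114

(-0.2250, 0.1500, -0.5114)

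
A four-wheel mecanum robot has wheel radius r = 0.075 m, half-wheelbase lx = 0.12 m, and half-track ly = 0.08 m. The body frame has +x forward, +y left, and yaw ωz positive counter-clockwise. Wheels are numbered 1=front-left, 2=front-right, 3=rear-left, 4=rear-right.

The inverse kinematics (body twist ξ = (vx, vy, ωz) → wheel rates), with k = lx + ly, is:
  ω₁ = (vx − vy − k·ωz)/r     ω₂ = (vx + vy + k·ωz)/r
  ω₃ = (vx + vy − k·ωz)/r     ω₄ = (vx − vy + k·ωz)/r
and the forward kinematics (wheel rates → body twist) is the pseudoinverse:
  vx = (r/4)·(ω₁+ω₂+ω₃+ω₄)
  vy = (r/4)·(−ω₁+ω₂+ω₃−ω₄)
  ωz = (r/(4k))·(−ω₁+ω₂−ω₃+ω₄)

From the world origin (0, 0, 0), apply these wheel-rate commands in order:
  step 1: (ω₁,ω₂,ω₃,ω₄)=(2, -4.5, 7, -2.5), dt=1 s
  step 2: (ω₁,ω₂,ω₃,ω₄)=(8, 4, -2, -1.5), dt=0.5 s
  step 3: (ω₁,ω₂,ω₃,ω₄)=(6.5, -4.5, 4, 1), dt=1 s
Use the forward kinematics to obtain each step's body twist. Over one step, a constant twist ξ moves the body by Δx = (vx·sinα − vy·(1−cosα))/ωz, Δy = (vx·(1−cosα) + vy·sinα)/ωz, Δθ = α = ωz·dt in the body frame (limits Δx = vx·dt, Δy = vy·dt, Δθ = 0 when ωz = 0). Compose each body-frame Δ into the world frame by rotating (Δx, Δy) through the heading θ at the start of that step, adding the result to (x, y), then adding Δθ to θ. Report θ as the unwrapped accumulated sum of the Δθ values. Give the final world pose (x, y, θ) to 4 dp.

step 1: ξ=(vx,vy,ωz)=(0.0375, 0.0563, -1.5000), dt=1.0 → body Δ=(0.0598, 0.0142, -1.5000) → world pose (0.0598, 0.0142, -1.5000)
step 2: ξ=(vx,vy,ωz)=(0.1594, -0.0844, -0.3281), dt=0.5 → body Δ=(0.0759, -0.0485, -0.1641) → world pose (0.0168, -0.0649, -1.6641)
step 3: ξ=(vx,vy,ωz)=(0.1313, -0.1500, -1.3125), dt=1.0 → body Δ=(0.0116, -0.1850, -1.3125) → world pose (-0.1685, -0.0593, -2.9766)

(-0.1685, -0.0593, -2.9766)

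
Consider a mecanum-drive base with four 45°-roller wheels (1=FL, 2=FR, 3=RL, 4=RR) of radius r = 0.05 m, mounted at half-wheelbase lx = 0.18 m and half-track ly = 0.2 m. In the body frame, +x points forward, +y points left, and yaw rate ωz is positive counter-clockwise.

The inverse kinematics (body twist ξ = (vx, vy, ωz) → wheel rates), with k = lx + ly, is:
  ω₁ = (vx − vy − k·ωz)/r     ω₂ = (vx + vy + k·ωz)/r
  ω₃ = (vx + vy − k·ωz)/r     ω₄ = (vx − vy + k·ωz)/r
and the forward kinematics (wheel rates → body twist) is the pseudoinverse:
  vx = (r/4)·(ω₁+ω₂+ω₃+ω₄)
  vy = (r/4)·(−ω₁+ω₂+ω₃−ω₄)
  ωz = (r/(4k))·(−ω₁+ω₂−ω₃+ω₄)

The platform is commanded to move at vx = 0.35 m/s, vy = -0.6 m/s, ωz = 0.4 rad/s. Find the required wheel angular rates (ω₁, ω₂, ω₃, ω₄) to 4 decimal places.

(15.9600, -1.9600, -8.0400, 22.0400)

k = lx + ly = 0.18 + 0.2 = 0.3800;  k·ωz = 0.3800·0.4 = 0.1520
ω₁ (FL) = (vx − vy − k·ωz)/r = 0.7980/0.05 = 15.9600
ω₂ (FR) = (vx + vy + k·ωz)/r = -0.0980/0.05 = -1.9600
ω₃ (RL) = (vx + vy − k·ωz)/r = -0.4020/0.05 = -8.0400
ω₄ (RR) = (vx − vy + k·ωz)/r = 1.1020/0.05 = 22.0400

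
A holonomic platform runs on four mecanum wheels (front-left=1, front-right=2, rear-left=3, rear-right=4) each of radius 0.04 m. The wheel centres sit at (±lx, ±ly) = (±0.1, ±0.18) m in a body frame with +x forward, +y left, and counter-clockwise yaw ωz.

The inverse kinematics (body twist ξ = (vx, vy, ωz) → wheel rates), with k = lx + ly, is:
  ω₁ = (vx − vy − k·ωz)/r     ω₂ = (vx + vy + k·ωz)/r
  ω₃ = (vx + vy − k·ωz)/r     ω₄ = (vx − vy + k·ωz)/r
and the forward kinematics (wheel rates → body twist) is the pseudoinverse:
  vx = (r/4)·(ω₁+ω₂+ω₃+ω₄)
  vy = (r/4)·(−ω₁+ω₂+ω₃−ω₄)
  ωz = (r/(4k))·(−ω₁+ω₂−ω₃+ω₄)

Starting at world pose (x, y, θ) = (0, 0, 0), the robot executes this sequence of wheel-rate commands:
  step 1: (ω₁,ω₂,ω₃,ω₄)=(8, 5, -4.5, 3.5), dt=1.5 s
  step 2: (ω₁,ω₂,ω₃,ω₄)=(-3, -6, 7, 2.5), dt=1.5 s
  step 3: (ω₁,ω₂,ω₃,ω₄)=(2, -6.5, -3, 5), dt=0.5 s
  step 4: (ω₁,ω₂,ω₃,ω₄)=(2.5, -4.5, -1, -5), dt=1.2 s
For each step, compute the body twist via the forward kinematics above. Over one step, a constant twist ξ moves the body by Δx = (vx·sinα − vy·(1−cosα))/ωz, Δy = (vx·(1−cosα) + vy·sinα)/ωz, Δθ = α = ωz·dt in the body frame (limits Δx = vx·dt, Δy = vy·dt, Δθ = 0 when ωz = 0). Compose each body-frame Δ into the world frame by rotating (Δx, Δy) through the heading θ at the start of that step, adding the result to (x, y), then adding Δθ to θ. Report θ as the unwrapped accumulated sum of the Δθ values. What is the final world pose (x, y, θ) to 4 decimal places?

(0.0804, -0.1942, -0.6143)

step 1: ξ=(vx,vy,ωz)=(0.1200, -0.1100, 0.1786), dt=1.5 → body Δ=(0.1998, -0.1391, 0.2679) → world pose (0.1998, -0.1391, 0.2679)
step 2: ξ=(vx,vy,ωz)=(0.0050, 0.0150, -0.2679), dt=1.5 → body Δ=(0.0118, 0.0204, -0.4018) → world pose (0.2058, -0.1163, -0.1339)
step 3: ξ=(vx,vy,ωz)=(-0.0250, -0.1650, -0.0179), dt=0.5 → body Δ=(-0.0129, -0.0824, -0.0089) → world pose (0.1820, -0.1963, -0.1429)
step 4: ξ=(vx,vy,ωz)=(-0.0800, -0.0300, -0.3929), dt=1.2 → body Δ=(-0.1008, -0.0125, -0.4714) → world pose (0.0804, -0.1942, -0.6143)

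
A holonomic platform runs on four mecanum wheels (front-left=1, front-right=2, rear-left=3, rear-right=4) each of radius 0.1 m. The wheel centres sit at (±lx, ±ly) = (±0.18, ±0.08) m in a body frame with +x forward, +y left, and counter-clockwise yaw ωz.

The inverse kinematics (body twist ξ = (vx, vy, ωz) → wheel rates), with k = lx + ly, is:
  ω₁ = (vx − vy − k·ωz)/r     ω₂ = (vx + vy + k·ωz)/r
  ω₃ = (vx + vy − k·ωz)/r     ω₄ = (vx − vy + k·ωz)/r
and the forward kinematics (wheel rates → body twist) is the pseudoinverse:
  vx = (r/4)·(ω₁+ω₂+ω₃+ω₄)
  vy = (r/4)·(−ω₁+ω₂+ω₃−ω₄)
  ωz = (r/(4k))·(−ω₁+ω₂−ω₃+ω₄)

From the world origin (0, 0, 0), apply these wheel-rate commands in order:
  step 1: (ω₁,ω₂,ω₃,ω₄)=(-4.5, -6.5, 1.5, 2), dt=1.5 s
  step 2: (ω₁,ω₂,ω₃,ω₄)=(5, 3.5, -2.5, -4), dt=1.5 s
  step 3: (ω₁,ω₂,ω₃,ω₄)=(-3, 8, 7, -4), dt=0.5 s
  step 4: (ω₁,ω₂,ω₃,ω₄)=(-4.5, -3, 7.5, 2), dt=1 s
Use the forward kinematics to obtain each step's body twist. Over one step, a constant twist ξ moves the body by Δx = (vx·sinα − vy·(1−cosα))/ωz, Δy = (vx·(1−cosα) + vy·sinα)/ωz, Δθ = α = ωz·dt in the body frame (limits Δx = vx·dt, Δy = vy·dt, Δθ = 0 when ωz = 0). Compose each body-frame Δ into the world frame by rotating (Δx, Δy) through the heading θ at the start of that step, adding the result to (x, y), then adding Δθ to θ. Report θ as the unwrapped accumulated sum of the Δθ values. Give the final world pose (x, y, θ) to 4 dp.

(0.1871, 0.1436, -1.0337)

step 1: ξ=(vx,vy,ωz)=(-0.1875, -0.0625, -0.1442), dt=1.5 → body Δ=(-0.2892, -0.0627, -0.2163) → world pose (-0.2892, -0.0627, -0.2163)
step 2: ξ=(vx,vy,ωz)=(0.0500, 0.0000, -0.2885), dt=1.5 → body Δ=(0.0727, -0.0160, -0.4327) → world pose (-0.2216, -0.0939, -0.6490)
step 3: ξ=(vx,vy,ωz)=(0.2000, 0.5500, 0.0000), dt=0.5 → body Δ=(0.1000, 0.2750, 0.0000) → world pose (0.0243, 0.0647, -0.6490)
step 4: ξ=(vx,vy,ωz)=(0.0500, 0.1750, -0.3846), dt=1.0 → body Δ=(0.0820, 0.1612, -0.3846) → world pose (0.1871, 0.1436, -1.0337)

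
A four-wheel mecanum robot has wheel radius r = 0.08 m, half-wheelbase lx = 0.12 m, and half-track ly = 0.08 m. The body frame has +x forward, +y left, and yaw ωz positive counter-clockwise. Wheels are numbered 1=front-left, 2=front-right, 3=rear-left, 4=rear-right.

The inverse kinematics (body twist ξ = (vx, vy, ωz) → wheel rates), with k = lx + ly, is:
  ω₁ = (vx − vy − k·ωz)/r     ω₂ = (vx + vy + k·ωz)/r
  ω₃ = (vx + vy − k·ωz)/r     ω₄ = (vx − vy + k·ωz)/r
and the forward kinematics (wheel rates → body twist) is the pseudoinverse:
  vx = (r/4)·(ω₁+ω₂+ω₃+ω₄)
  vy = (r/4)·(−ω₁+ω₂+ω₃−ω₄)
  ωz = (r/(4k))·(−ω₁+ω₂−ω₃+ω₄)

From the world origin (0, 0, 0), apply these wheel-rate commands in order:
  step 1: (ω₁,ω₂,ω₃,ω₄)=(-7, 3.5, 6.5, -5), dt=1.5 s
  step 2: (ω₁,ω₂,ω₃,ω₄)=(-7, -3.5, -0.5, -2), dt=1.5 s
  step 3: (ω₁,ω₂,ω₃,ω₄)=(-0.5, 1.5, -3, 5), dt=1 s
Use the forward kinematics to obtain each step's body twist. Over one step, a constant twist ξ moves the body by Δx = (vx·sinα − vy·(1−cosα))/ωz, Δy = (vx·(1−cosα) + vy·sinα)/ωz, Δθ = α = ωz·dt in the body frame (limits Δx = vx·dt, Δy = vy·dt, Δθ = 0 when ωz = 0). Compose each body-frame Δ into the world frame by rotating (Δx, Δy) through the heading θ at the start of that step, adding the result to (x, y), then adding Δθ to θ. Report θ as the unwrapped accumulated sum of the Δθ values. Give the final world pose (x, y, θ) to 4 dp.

step 1: ξ=(vx,vy,ωz)=(-0.0400, 0.4400, -0.1000), dt=1.5 → body Δ=(-0.0104, 0.6620, -0.1500) → world pose (-0.0104, 0.6620, -0.1500)
step 2: ξ=(vx,vy,ωz)=(-0.2600, 0.1000, 0.2000), dt=1.5 → body Δ=(-0.4065, 0.0897, 0.3000) → world pose (-0.3989, 0.8115, 0.1500)
step 3: ξ=(vx,vy,ωz)=(0.0600, -0.1200, 1.0000), dt=1.0 → body Δ=(0.1057, -0.0734, 1.0000) → world pose (-0.2835, 0.7547, 1.1500)

(-0.2835, 0.7547, 1.1500)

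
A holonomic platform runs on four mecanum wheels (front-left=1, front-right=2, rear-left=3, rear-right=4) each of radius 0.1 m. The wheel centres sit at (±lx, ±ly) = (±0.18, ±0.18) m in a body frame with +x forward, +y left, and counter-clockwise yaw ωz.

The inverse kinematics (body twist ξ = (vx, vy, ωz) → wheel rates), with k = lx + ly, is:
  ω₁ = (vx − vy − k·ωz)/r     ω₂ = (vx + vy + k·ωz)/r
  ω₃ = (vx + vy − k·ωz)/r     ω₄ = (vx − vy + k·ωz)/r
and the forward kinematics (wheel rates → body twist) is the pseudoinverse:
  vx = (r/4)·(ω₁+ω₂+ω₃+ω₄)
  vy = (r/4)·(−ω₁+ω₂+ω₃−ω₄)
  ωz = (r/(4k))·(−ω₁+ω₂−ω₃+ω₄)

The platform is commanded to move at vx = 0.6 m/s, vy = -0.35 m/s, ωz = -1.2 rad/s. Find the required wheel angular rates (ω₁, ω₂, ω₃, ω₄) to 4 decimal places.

(13.8200, -1.8200, 6.8200, 5.1800)

k = lx + ly = 0.18 + 0.18 = 0.3600;  k·ωz = 0.3600·-1.2 = -0.4320
ω₁ (FL) = (vx − vy − k·ωz)/r = 1.3820/0.1 = 13.8200
ω₂ (FR) = (vx + vy + k·ωz)/r = -0.1820/0.1 = -1.8200
ω₃ (RL) = (vx + vy − k·ωz)/r = 0.6820/0.1 = 6.8200
ω₄ (RR) = (vx − vy + k·ωz)/r = 0.5180/0.1 = 5.1800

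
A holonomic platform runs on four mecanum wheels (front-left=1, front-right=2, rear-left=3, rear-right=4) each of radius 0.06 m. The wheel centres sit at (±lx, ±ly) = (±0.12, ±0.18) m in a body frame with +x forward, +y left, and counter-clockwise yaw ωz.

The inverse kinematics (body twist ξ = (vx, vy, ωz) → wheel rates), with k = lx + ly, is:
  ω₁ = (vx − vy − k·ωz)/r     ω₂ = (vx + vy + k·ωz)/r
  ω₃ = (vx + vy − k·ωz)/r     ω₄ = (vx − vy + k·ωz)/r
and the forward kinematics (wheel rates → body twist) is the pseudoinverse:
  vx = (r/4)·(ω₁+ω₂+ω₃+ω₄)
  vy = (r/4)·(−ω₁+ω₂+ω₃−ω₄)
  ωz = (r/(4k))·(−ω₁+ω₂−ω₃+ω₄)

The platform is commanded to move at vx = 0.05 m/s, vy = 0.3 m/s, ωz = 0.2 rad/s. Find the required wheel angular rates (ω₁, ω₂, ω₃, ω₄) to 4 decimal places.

k = lx + ly = 0.12 + 0.18 = 0.3000;  k·ωz = 0.3000·0.2 = 0.0600
ω₁ (FL) = (vx − vy − k·ωz)/r = -0.3100/0.06 = -5.1667
ω₂ (FR) = (vx + vy + k·ωz)/r = 0.4100/0.06 = 6.8333
ω₃ (RL) = (vx + vy − k·ωz)/r = 0.2900/0.06 = 4.8333
ω₄ (RR) = (vx − vy + k·ωz)/r = -0.1900/0.06 = -3.1667

(-5.1667, 6.8333, 4.8333, -3.1667)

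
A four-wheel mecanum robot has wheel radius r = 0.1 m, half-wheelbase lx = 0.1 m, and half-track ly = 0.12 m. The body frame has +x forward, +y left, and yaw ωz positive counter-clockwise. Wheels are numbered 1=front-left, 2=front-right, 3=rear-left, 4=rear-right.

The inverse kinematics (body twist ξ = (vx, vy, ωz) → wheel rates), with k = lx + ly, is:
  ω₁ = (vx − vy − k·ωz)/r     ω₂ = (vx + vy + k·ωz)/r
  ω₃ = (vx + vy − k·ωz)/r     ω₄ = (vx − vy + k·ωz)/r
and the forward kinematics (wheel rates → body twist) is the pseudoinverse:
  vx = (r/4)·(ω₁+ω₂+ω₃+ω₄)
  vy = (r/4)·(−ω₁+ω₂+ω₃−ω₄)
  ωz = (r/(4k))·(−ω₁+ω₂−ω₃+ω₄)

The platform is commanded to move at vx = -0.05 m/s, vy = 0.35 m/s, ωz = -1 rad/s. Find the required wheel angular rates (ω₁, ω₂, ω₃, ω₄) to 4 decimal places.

(-1.8000, 0.8000, 5.2000, -6.2000)

k = lx + ly = 0.1 + 0.12 = 0.2200;  k·ωz = 0.2200·-1 = -0.2200
ω₁ (FL) = (vx − vy − k·ωz)/r = -0.1800/0.1 = -1.8000
ω₂ (FR) = (vx + vy + k·ωz)/r = 0.0800/0.1 = 0.8000
ω₃ (RL) = (vx + vy − k·ωz)/r = 0.5200/0.1 = 5.2000
ω₄ (RR) = (vx − vy + k·ωz)/r = -0.6200/0.1 = -6.2000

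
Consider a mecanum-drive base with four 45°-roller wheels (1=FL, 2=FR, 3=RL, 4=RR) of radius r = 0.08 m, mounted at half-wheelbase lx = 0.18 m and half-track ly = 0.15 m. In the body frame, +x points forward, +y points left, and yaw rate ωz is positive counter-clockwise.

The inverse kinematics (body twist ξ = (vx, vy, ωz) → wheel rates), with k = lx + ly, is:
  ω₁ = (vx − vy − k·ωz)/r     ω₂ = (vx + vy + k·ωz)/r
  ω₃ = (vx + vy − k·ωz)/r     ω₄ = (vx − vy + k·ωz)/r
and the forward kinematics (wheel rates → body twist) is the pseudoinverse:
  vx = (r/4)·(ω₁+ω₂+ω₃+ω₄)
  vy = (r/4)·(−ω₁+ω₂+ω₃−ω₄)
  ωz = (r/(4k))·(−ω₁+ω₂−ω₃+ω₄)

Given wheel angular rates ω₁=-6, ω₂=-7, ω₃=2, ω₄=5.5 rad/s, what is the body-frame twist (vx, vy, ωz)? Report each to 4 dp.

k = lx + ly = 0.18 + 0.15 = 0.3300
ω₁+ω₂+ω₃+ω₄ = -5.5000  →  vx = (0.08/4)·-5.5000 = -0.1100
−ω₁+ω₂+ω₃−ω₄ = -4.5000  →  vy = (0.08/4)·-4.5000 = -0.0900
−ω₁+ω₂−ω₃+ω₄ = 2.5000  →  ωz = (0.08/1.3200)·2.5000 = 0.1515

(-0.1100, -0.0900, 0.1515)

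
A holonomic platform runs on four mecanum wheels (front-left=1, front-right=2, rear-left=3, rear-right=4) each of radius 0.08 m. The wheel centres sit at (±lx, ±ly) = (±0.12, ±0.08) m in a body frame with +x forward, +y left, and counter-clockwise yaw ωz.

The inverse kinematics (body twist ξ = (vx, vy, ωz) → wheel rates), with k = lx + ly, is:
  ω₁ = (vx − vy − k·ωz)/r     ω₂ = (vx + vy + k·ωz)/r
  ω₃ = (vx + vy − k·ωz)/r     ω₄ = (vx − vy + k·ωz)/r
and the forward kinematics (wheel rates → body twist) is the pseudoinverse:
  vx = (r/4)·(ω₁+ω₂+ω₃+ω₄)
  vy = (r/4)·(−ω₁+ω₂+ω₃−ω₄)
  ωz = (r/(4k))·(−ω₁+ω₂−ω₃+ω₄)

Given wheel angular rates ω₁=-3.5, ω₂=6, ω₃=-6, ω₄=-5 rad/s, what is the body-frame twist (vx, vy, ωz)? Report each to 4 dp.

k = lx + ly = 0.12 + 0.08 = 0.2000
ω₁+ω₂+ω₃+ω₄ = -8.5000  →  vx = (0.08/4)·-8.5000 = -0.1700
−ω₁+ω₂+ω₃−ω₄ = 8.5000  →  vy = (0.08/4)·8.5000 = 0.1700
−ω₁+ω₂−ω₃+ω₄ = 10.5000  →  ωz = (0.08/0.8000)·10.5000 = 1.0500

(-0.1700, 0.1700, 1.0500)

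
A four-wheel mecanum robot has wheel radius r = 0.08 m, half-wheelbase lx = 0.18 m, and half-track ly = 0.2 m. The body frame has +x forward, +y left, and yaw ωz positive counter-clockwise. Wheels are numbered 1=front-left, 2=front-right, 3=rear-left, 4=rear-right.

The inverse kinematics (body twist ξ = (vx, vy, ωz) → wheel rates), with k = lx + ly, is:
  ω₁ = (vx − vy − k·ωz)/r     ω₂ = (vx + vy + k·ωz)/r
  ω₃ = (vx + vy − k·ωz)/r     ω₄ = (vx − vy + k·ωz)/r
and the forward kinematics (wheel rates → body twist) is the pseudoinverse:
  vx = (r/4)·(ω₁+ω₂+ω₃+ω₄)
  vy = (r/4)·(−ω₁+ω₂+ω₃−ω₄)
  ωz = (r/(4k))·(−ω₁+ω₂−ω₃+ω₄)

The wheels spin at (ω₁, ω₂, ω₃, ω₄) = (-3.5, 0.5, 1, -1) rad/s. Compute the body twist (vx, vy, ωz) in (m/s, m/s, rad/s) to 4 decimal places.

k = lx + ly = 0.18 + 0.2 = 0.3800
ω₁+ω₂+ω₃+ω₄ = -3.0000  →  vx = (0.08/4)·-3.0000 = -0.0600
−ω₁+ω₂+ω₃−ω₄ = 6.0000  →  vy = (0.08/4)·6.0000 = 0.1200
−ω₁+ω₂−ω₃+ω₄ = 2.0000  →  ωz = (0.08/1.5200)·2.0000 = 0.1053

(-0.0600, 0.1200, 0.1053)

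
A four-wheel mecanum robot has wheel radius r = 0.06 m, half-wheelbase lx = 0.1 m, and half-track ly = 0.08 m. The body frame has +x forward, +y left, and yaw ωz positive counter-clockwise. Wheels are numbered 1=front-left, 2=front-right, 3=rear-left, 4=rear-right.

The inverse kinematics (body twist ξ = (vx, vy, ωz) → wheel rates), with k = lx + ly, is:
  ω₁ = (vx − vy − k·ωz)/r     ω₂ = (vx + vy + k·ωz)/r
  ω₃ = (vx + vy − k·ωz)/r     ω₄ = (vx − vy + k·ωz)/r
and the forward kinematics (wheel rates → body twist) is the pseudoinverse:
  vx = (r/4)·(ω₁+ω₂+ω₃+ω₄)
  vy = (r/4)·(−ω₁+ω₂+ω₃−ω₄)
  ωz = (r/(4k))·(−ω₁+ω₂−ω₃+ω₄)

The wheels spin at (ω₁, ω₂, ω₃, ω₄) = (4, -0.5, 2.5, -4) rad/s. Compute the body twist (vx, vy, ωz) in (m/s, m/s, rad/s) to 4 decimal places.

(0.0300, 0.0300, -0.9167)

k = lx + ly = 0.1 + 0.08 = 0.1800
ω₁+ω₂+ω₃+ω₄ = 2.0000  →  vx = (0.06/4)·2.0000 = 0.0300
−ω₁+ω₂+ω₃−ω₄ = 2.0000  →  vy = (0.06/4)·2.0000 = 0.0300
−ω₁+ω₂−ω₃+ω₄ = -11.0000  →  ωz = (0.06/0.7200)·-11.0000 = -0.9167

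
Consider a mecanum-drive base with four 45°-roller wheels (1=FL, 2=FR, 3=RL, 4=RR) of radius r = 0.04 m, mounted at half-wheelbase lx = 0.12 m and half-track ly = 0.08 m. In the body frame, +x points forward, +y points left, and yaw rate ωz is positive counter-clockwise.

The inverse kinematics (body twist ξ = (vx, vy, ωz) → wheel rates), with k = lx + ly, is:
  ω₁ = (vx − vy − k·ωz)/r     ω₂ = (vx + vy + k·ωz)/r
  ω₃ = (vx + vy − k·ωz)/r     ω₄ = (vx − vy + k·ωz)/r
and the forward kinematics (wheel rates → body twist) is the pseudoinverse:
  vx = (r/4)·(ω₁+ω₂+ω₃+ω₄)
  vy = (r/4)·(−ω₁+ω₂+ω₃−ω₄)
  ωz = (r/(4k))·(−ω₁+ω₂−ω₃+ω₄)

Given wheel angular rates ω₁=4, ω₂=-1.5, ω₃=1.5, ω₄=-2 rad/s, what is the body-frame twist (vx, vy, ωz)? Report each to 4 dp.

k = lx + ly = 0.12 + 0.08 = 0.2000
ω₁+ω₂+ω₃+ω₄ = 2.0000  →  vx = (0.04/4)·2.0000 = 0.0200
−ω₁+ω₂+ω₃−ω₄ = -2.0000  →  vy = (0.04/4)·-2.0000 = -0.0200
−ω₁+ω₂−ω₃+ω₄ = -9.0000  →  ωz = (0.04/0.8000)·-9.0000 = -0.4500

(0.0200, -0.0200, -0.4500)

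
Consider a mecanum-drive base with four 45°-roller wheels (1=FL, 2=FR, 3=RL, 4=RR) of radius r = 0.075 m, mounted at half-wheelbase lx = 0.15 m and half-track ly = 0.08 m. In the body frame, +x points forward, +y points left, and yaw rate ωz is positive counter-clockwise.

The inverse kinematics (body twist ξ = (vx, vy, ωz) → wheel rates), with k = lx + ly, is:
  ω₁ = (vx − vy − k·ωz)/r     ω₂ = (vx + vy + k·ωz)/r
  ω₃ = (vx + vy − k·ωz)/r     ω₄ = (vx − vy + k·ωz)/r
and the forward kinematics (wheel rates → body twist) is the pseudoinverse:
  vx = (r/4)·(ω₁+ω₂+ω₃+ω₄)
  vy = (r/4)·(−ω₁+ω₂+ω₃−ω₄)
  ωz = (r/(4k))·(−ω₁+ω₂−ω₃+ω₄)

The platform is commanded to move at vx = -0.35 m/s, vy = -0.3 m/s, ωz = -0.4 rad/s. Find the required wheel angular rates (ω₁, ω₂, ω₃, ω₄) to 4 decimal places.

k = lx + ly = 0.15 + 0.08 = 0.2300;  k·ωz = 0.2300·-0.4 = -0.0920
ω₁ (FL) = (vx − vy − k·ωz)/r = 0.0420/0.075 = 0.5600
ω₂ (FR) = (vx + vy + k·ωz)/r = -0.7420/0.075 = -9.8933
ω₃ (RL) = (vx + vy − k·ωz)/r = -0.5580/0.075 = -7.4400
ω₄ (RR) = (vx − vy + k·ωz)/r = -0.1420/0.075 = -1.8933

(0.5600, -9.8933, -7.4400, -1.8933)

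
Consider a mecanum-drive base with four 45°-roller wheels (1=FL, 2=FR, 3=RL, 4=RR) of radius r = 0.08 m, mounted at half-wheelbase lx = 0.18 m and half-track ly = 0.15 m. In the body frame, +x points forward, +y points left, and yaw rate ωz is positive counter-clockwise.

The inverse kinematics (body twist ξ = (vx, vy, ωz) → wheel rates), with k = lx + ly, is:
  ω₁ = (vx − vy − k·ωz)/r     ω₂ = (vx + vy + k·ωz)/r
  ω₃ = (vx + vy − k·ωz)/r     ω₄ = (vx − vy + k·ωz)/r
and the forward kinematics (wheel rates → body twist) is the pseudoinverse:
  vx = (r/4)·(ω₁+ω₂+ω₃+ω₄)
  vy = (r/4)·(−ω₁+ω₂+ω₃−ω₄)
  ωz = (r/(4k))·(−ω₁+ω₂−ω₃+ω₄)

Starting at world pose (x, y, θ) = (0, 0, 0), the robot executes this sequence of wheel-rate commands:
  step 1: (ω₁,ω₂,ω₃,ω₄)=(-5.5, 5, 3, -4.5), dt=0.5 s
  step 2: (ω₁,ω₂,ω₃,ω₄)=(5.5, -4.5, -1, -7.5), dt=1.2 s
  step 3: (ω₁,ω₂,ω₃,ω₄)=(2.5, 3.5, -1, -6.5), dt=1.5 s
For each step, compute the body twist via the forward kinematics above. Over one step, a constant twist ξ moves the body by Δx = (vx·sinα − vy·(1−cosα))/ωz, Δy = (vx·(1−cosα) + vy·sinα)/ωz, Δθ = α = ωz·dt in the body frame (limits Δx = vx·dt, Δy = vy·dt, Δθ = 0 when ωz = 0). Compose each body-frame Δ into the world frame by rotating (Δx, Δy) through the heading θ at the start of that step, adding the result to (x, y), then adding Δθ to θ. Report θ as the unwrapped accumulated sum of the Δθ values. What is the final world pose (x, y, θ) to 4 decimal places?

(-0.0387, 0.2848, -1.5182)

step 1: ξ=(vx,vy,ωz)=(-0.0400, 0.3600, 0.1818), dt=0.5 → body Δ=(-0.0281, 0.1788, 0.0909) → world pose (-0.0281, 0.1788, 0.0909)
step 2: ξ=(vx,vy,ωz)=(-0.1500, -0.0700, -1.0000), dt=1.2 → body Δ=(-0.1844, 0.0304, -1.2000) → world pose (-0.2146, 0.1924, -1.1091)
step 3: ξ=(vx,vy,ωz)=(-0.0300, 0.1300, -0.2727), dt=1.5 → body Δ=(-0.0044, 0.1987, -0.4091) → world pose (-0.0387, 0.2848, -1.5182)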